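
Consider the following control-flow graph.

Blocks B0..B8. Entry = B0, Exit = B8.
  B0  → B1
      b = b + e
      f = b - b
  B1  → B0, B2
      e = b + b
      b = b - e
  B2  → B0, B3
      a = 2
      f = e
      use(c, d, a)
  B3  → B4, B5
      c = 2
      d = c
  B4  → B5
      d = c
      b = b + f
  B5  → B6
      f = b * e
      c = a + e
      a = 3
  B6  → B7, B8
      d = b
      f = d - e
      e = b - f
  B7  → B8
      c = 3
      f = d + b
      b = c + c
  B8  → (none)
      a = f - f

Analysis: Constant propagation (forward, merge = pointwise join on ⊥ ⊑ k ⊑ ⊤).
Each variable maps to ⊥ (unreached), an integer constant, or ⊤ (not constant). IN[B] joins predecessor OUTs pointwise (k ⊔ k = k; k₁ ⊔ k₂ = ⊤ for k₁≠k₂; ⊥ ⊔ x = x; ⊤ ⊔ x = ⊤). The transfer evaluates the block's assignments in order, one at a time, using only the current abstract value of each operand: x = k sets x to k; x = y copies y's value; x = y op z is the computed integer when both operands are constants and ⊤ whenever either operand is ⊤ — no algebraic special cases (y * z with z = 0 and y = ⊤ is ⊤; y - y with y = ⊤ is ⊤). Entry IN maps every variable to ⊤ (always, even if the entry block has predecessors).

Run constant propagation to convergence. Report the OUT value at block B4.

Answer: {a: 2, b: ⊤, c: 2, d: 2, e: ⊤, f: ⊤}

Trace:
Per-block solution:
  B0:  IN=(all ⊤)  OUT=(all ⊤)
  B1:  IN=(all ⊤)  OUT=(all ⊤)
  B2:  IN=(all ⊤)  OUT={a:2; rest ⊤}
  B3:  IN={a:2; rest ⊤}  OUT={a:2, c:2, d:2; rest ⊤}
  B4:  IN={a:2, c:2, d:2; rest ⊤}  OUT={a:2, c:2, d:2; rest ⊤}
  B5:  IN={a:2, c:2, d:2; rest ⊤}  OUT={a:3, d:2; rest ⊤}
  B6:  IN={a:3, d:2; rest ⊤}  OUT={a:3; rest ⊤}
  B7:  IN={a:3; rest ⊤}  OUT={a:3, b:6, c:3; rest ⊤}
  B8:  IN={a:3; rest ⊤}  OUT=(all ⊤)

Merge at B4: IN[B4] = OUT[B3] = {a: 2, b: ⊤, c: 2, d: 2, e: ⊤, f: ⊤}
Applying B4's transfer function to that IN value gives OUT[B4] (row B4 above).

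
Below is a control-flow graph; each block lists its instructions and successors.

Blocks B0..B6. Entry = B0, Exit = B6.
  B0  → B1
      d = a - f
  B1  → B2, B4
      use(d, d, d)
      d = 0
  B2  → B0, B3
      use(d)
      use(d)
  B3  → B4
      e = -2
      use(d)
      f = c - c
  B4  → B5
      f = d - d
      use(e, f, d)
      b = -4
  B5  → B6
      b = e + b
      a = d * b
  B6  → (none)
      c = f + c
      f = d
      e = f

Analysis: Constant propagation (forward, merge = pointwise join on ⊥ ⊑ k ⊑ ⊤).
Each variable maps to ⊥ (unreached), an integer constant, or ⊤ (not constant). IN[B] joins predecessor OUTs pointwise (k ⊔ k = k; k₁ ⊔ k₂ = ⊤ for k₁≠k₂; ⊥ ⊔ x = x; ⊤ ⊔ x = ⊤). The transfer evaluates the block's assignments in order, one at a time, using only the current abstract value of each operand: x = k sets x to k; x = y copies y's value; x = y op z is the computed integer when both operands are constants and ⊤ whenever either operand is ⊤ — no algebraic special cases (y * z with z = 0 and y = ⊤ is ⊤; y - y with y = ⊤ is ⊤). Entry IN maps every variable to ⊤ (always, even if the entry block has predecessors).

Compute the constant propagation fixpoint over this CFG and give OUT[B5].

Converged values:
  B0:  IN=(all ⊤)  OUT=(all ⊤)
  B1:  IN=(all ⊤)  OUT={d:0; rest ⊤}
  B2:  IN={d:0; rest ⊤}  OUT={d:0; rest ⊤}
  B3:  IN={d:0; rest ⊤}  OUT={d:0, e:-2; rest ⊤}
  B4:  IN={d:0; rest ⊤}  OUT={b:-4, d:0, f:0; rest ⊤}
  B5:  IN={b:-4, d:0, f:0; rest ⊤}  OUT={d:0, f:0; rest ⊤}
  B6:  IN={d:0, f:0; rest ⊤}  OUT={d:0, e:0, f:0; rest ⊤}

Merge at B5: IN[B5] = OUT[B4] = {a: ⊤, b: -4, c: ⊤, d: 0, e: ⊤, f: 0}
Applying B5's transfer function to that IN value gives OUT[B5] (row B5 above).

Answer: {a: ⊤, b: ⊤, c: ⊤, d: 0, e: ⊤, f: 0}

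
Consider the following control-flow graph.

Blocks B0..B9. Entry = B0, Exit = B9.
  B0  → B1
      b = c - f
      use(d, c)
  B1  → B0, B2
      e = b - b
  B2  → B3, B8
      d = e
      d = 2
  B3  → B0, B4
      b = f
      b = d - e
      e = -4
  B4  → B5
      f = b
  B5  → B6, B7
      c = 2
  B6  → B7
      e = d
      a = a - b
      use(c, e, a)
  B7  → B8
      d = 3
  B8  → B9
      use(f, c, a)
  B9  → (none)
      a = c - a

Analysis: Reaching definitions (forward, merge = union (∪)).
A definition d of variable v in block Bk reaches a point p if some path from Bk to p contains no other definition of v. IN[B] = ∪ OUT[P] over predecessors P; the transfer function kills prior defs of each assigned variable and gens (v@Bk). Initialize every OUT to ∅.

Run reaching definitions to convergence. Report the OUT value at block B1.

Fixpoint table:
  B0:   IN={b@B0, b@B3, d@B2, e@B1, e@B3}   OUT={b@B0, d@B2, e@B1, e@B3}
  B1:   IN={b@B0, d@B2, e@B1, e@B3}   OUT={b@B0, d@B2, e@B1}
  B2:   IN={b@B0, d@B2, e@B1}   OUT={b@B0, d@B2, e@B1}
  B3:   IN={b@B0, d@B2, e@B1}   OUT={b@B3, d@B2, e@B3}
  B4:   IN={b@B3, d@B2, e@B3}   OUT={b@B3, d@B2, e@B3, f@B4}
  B5:   IN={b@B3, d@B2, e@B3, f@B4}   OUT={b@B3, c@B5, d@B2, e@B3, f@B4}
  B6:   IN={b@B3, c@B5, d@B2, e@B3, f@B4}   OUT={a@B6, b@B3, c@B5, d@B2, e@B6, f@B4}
  B7:   IN={a@B6, b@B3, c@B5, d@B2, e@B3, e@B6, f@B4}   OUT={a@B6, b@B3, c@B5, d@B7, e@B3, e@B6, f@B4}
  B8:   IN={a@B6, b@B0, b@B3, c@B5, d@B2, d@B7, e@B1, e@B3, e@B6, f@B4}   OUT={a@B6, b@B0, b@B3, c@B5, d@B2, d@B7, e@B1, e@B3, e@B6, f@B4}
  B9:   IN={a@B6, b@B0, b@B3, c@B5, d@B2, d@B7, e@B1, e@B3, e@B6, f@B4}   OUT={a@B9, b@B0, b@B3, c@B5, d@B2, d@B7, e@B1, e@B3, e@B6, f@B4}

Merge at B1: IN[B1] = OUT[B0] = {b@B0, d@B2, e@B1, e@B3}
Applying B1's transfer function to that IN value gives OUT[B1] (row B1 above).

Answer: {b@B0, d@B2, e@B1}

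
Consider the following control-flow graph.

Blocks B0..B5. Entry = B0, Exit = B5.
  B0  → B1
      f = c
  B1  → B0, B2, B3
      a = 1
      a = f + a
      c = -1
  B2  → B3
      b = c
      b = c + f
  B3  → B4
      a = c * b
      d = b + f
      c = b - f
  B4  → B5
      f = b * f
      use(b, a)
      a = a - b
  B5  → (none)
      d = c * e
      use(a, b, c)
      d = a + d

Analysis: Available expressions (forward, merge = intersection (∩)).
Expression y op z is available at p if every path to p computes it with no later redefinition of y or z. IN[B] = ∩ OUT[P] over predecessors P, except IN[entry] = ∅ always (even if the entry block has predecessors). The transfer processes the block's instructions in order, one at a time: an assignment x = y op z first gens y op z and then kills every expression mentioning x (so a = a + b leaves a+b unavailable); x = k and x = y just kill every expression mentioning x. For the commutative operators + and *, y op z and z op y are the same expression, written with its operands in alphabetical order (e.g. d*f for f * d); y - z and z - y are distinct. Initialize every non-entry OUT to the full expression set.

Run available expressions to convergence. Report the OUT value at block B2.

Per-block solution:
  B0:  IN={}  OUT={}
  B1:  IN={}  OUT={}
  B2:  IN={}  OUT={c+f}
  B3:  IN={}  OUT={b+f, b-f}
  B4:  IN={b+f, b-f}  OUT={}
  B5:  IN={}  OUT={c*e}

Merge at B2: IN[B2] = OUT[B1] = {}
Applying B2's transfer function to that IN value gives OUT[B2] (row B2 above).

Answer: {c+f}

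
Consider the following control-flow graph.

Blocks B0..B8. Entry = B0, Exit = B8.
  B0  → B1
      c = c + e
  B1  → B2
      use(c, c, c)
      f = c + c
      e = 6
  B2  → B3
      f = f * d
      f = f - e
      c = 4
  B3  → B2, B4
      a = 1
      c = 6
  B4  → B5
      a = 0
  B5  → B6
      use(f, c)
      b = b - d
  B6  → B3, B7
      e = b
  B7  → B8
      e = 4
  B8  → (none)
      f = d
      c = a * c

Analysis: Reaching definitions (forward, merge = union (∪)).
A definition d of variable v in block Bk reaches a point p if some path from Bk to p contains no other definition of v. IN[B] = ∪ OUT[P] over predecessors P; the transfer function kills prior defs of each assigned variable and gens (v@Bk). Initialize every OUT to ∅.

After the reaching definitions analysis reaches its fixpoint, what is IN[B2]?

Converged values:
  B0:  IN={}  OUT={c@B0}
  B1:  IN={c@B0}  OUT={c@B0, e@B1, f@B1}
  B2:  IN={a@B3, b@B5, c@B0, c@B3, e@B1, e@B6, f@B1, f@B2}  OUT={a@B3, b@B5, c@B2, e@B1, e@B6, f@B2}
  B3:  IN={a@B3, a@B4, b@B5, c@B2, c@B3, e@B1, e@B6, f@B2}  OUT={a@B3, b@B5, c@B3, e@B1, e@B6, f@B2}
  B4:  IN={a@B3, b@B5, c@B3, e@B1, e@B6, f@B2}  OUT={a@B4, b@B5, c@B3, e@B1, e@B6, f@B2}
  B5:  IN={a@B4, b@B5, c@B3, e@B1, e@B6, f@B2}  OUT={a@B4, b@B5, c@B3, e@B1, e@B6, f@B2}
  B6:  IN={a@B4, b@B5, c@B3, e@B1, e@B6, f@B2}  OUT={a@B4, b@B5, c@B3, e@B6, f@B2}
  B7:  IN={a@B4, b@B5, c@B3, e@B6, f@B2}  OUT={a@B4, b@B5, c@B3, e@B7, f@B2}
  B8:  IN={a@B4, b@B5, c@B3, e@B7, f@B2}  OUT={a@B4, b@B5, c@B8, e@B7, f@B8}

Merge at B2: IN[B2] = OUT[B1] ⊔ OUT[B3] = {a@B3, b@B5, c@B0, c@B3, e@B1, e@B6, f@B1, f@B2}

Answer: {a@B3, b@B5, c@B0, c@B3, e@B1, e@B6, f@B1, f@B2}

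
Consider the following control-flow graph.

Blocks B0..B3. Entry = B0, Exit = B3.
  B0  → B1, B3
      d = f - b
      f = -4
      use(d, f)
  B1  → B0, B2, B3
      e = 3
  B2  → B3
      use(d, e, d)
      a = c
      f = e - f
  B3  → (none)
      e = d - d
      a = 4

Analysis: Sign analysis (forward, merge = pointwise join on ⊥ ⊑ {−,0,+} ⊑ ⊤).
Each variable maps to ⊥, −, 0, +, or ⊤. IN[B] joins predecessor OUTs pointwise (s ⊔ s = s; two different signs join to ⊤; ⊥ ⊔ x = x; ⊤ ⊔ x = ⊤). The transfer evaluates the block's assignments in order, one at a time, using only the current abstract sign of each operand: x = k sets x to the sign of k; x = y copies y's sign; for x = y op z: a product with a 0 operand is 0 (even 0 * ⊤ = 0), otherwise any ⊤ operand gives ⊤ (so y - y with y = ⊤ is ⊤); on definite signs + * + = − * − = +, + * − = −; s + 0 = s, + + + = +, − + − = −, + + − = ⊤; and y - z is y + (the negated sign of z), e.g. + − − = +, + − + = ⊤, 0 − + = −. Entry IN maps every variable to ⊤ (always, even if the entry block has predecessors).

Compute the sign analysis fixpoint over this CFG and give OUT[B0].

Answer: {a: ⊤, b: ⊤, c: ⊤, d: ⊤, e: ⊤, f: -}

Working:
Per-block solution:
  B0:  IN=(all ⊤)  OUT={f:-; rest ⊤}
  B1:  IN={f:-; rest ⊤}  OUT={e:+, f:-; rest ⊤}
  B2:  IN={e:+, f:-; rest ⊤}  OUT={e:+, f:+; rest ⊤}
  B3:  IN=(all ⊤)  OUT={a:+; rest ⊤}

Merge at B0 (entry node, so the boundary value (all ⊤) is joined with the incoming edge(s)): IN[B0] = (all ⊤) ⊔ OUT[B1] = {a: ⊤, b: ⊤, c: ⊤, d: ⊤, e: ⊤, f: ⊤}
Applying B0's transfer function to that IN value gives OUT[B0] (row B0 above).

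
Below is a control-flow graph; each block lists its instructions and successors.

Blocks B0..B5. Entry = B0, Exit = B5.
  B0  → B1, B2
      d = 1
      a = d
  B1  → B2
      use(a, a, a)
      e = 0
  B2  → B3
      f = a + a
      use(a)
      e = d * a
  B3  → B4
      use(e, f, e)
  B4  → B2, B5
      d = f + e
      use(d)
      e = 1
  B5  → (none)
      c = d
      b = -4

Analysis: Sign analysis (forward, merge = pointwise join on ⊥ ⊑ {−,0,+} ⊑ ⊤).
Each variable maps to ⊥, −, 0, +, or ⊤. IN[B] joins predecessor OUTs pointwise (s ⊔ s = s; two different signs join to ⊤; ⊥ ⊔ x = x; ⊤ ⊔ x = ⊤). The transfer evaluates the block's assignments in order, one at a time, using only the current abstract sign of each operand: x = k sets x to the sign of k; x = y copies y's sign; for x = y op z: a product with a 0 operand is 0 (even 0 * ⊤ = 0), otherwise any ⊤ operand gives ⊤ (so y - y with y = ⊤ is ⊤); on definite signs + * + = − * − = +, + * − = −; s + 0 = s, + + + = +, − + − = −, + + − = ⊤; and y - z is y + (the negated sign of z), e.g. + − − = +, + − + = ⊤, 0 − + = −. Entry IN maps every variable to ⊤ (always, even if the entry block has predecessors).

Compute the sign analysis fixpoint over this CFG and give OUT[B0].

Answer: {a: +, b: ⊤, c: ⊤, d: +, e: ⊤, f: ⊤}

Trace:
Fixpoint table:
  B0: | IN=(all ⊤) | OUT={a:+, d:+; rest ⊤}
  B1: | IN={a:+, d:+; rest ⊤} | OUT={a:+, d:+, e:0; rest ⊤}
  B2: | IN={a:+, d:+; rest ⊤} | OUT={a:+, d:+, e:+, f:+; rest ⊤}
  B3: | IN={a:+, d:+, e:+, f:+; rest ⊤} | OUT={a:+, d:+, e:+, f:+; rest ⊤}
  B4: | IN={a:+, d:+, e:+, f:+; rest ⊤} | OUT={a:+, d:+, e:+, f:+; rest ⊤}
  B5: | IN={a:+, d:+, e:+, f:+; rest ⊤} | OUT={a:+, b:-, c:+, d:+, e:+, f:+; rest ⊤}

B0 is the boundary node: IN[B0] = {a: ⊤, b: ⊤, c: ⊤, d: ⊤, e: ⊤, f: ⊤}
Applying B0's transfer function to that IN value gives OUT[B0] (row B0 above).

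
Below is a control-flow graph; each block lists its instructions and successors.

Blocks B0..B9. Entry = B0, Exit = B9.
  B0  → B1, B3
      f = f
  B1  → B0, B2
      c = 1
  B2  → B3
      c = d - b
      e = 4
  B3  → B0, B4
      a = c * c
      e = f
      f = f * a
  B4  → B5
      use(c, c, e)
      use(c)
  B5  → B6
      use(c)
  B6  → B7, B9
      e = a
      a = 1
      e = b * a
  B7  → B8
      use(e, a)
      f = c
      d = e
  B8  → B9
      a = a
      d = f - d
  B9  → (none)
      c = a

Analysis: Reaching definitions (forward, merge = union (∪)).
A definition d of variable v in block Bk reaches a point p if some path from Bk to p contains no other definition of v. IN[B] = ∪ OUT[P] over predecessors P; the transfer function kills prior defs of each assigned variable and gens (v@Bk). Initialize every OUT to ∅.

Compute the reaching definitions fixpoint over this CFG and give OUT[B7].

Answer: {a@B6, c@B1, c@B2, d@B7, e@B6, f@B7}

Trace:
Fixpoint table:
  B0:   IN={a@B3, c@B1, c@B2, e@B3, f@B0, f@B3}   OUT={a@B3, c@B1, c@B2, e@B3, f@B0}
  B1:   IN={a@B3, c@B1, c@B2, e@B3, f@B0}   OUT={a@B3, c@B1, e@B3, f@B0}
  B2:   IN={a@B3, c@B1, e@B3, f@B0}   OUT={a@B3, c@B2, e@B2, f@B0}
  B3:   IN={a@B3, c@B1, c@B2, e@B2, e@B3, f@B0}   OUT={a@B3, c@B1, c@B2, e@B3, f@B3}
  B4:   IN={a@B3, c@B1, c@B2, e@B3, f@B3}   OUT={a@B3, c@B1, c@B2, e@B3, f@B3}
  B5:   IN={a@B3, c@B1, c@B2, e@B3, f@B3}   OUT={a@B3, c@B1, c@B2, e@B3, f@B3}
  B6:   IN={a@B3, c@B1, c@B2, e@B3, f@B3}   OUT={a@B6, c@B1, c@B2, e@B6, f@B3}
  B7:   IN={a@B6, c@B1, c@B2, e@B6, f@B3}   OUT={a@B6, c@B1, c@B2, d@B7, e@B6, f@B7}
  B8:   IN={a@B6, c@B1, c@B2, d@B7, e@B6, f@B7}   OUT={a@B8, c@B1, c@B2, d@B8, e@B6, f@B7}
  B9:   IN={a@B6, a@B8, c@B1, c@B2, d@B8, e@B6, f@B3, f@B7}   OUT={a@B6, a@B8, c@B9, d@B8, e@B6, f@B3, f@B7}

Merge at B7: IN[B7] = OUT[B6] = {a@B6, c@B1, c@B2, e@B6, f@B3}
Applying B7's transfer function to that IN value gives OUT[B7] (row B7 above).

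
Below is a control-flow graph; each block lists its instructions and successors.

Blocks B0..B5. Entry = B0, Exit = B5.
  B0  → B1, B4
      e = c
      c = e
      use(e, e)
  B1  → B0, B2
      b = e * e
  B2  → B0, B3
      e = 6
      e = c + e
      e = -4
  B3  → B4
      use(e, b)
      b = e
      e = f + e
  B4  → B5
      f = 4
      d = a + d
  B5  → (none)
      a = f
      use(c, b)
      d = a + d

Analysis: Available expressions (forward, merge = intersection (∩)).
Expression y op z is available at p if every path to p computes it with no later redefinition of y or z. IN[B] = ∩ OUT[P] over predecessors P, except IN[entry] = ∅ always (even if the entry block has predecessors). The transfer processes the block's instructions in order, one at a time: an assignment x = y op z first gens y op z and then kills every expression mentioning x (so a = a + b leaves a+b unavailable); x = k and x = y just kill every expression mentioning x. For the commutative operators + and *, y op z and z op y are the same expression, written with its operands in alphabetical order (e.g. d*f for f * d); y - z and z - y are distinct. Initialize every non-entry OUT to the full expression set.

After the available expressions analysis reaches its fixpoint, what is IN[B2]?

Fixpoint table:
  B0:  IN={}  OUT={}
  B1:  IN={}  OUT={e*e}
  B2:  IN={e*e}  OUT={}
  B3:  IN={}  OUT={}
  B4:  IN={}  OUT={}
  B5:  IN={}  OUT={}

Merge at B2: IN[B2] = OUT[B1] = {e*e}

Answer: {e*e}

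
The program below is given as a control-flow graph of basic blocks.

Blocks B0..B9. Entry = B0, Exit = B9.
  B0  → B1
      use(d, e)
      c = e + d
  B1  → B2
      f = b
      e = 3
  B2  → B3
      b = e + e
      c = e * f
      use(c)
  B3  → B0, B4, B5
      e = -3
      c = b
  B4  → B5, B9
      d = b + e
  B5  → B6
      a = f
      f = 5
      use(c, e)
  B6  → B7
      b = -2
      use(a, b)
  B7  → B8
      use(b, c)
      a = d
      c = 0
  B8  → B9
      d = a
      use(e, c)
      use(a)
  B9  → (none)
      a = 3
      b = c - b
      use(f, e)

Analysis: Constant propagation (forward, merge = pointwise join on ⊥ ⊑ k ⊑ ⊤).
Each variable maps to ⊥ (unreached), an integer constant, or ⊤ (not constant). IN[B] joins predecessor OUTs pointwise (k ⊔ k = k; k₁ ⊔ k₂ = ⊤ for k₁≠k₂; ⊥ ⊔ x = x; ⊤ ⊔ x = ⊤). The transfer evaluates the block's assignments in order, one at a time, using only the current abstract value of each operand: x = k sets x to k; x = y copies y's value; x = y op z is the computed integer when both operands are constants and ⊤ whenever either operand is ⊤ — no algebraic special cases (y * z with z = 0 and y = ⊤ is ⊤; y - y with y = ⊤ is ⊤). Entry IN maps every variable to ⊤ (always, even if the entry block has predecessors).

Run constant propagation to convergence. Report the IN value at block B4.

Per-block solution:
  B0:  IN=(all ⊤)  OUT=(all ⊤)
  B1:  IN=(all ⊤)  OUT={e:3; rest ⊤}
  B2:  IN={e:3; rest ⊤}  OUT={b:6, e:3; rest ⊤}
  B3:  IN={b:6, e:3; rest ⊤}  OUT={b:6, c:6, e:-3; rest ⊤}
  B4:  IN={b:6, c:6, e:-3; rest ⊤}  OUT={b:6, c:6, d:3, e:-3; rest ⊤}
  B5:  IN={b:6, c:6, e:-3; rest ⊤}  OUT={b:6, c:6, e:-3, f:5; rest ⊤}
  B6:  IN={b:6, c:6, e:-3, f:5; rest ⊤}  OUT={b:-2, c:6, e:-3, f:5; rest ⊤}
  B7:  IN={b:-2, c:6, e:-3, f:5; rest ⊤}  OUT={b:-2, c:0, e:-3, f:5; rest ⊤}
  B8:  IN={b:-2, c:0, e:-3, f:5; rest ⊤}  OUT={b:-2, c:0, e:-3, f:5; rest ⊤}
  B9:  IN={e:-3; rest ⊤}  OUT={a:3, e:-3; rest ⊤}

Merge at B4: IN[B4] = OUT[B3] = {a: ⊤, b: 6, c: 6, d: ⊤, e: -3, f: ⊤}

Answer: {a: ⊤, b: 6, c: 6, d: ⊤, e: -3, f: ⊤}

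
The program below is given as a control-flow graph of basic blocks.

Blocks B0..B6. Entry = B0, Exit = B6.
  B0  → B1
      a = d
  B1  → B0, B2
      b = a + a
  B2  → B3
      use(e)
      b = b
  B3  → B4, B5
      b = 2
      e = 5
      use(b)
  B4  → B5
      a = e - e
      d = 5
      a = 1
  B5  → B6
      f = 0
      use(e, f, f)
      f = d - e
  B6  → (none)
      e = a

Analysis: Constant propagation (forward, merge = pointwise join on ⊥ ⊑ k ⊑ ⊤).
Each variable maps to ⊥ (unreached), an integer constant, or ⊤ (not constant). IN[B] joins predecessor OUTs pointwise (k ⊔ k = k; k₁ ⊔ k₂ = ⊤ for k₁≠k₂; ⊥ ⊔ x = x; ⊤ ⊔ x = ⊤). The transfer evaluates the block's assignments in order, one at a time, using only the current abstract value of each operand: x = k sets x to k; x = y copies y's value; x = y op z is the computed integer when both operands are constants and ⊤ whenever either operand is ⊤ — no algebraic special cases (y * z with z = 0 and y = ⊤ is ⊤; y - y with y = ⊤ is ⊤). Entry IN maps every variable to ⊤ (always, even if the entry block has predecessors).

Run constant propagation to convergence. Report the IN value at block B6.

Per-block solution:
  B0: | IN=(all ⊤) | OUT=(all ⊤)
  B1: | IN=(all ⊤) | OUT=(all ⊤)
  B2: | IN=(all ⊤) | OUT=(all ⊤)
  B3: | IN=(all ⊤) | OUT={b:2, e:5; rest ⊤}
  B4: | IN={b:2, e:5; rest ⊤} | OUT={a:1, b:2, d:5, e:5; rest ⊤}
  B5: | IN={b:2, e:5; rest ⊤} | OUT={b:2, e:5; rest ⊤}
  B6: | IN={b:2, e:5; rest ⊤} | OUT={b:2; rest ⊤}

Merge at B6: IN[B6] = OUT[B5] = {a: ⊤, b: 2, c: ⊤, d: ⊤, e: 5, f: ⊤}

Answer: {a: ⊤, b: 2, c: ⊤, d: ⊤, e: 5, f: ⊤}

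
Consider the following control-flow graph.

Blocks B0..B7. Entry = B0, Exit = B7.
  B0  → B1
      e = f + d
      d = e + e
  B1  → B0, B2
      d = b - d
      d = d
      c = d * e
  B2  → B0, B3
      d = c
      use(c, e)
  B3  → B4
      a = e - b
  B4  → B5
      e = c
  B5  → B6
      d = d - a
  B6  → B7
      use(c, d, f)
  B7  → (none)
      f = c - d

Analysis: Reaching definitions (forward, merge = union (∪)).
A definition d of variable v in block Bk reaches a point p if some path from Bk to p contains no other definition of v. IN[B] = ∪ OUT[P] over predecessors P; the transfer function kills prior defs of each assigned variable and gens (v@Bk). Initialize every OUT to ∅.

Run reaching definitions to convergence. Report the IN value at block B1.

Answer: {c@B1, d@B0, e@B0}

Trace:
Per-block solution:
  B0: | IN={c@B1, d@B1, d@B2, e@B0} | OUT={c@B1, d@B0, e@B0}
  B1: | IN={c@B1, d@B0, e@B0} | OUT={c@B1, d@B1, e@B0}
  B2: | IN={c@B1, d@B1, e@B0} | OUT={c@B1, d@B2, e@B0}
  B3: | IN={c@B1, d@B2, e@B0} | OUT={a@B3, c@B1, d@B2, e@B0}
  B4: | IN={a@B3, c@B1, d@B2, e@B0} | OUT={a@B3, c@B1, d@B2, e@B4}
  B5: | IN={a@B3, c@B1, d@B2, e@B4} | OUT={a@B3, c@B1, d@B5, e@B4}
  B6: | IN={a@B3, c@B1, d@B5, e@B4} | OUT={a@B3, c@B1, d@B5, e@B4}
  B7: | IN={a@B3, c@B1, d@B5, e@B4} | OUT={a@B3, c@B1, d@B5, e@B4, f@B7}

Merge at B1: IN[B1] = OUT[B0] = {c@B1, d@B0, e@B0}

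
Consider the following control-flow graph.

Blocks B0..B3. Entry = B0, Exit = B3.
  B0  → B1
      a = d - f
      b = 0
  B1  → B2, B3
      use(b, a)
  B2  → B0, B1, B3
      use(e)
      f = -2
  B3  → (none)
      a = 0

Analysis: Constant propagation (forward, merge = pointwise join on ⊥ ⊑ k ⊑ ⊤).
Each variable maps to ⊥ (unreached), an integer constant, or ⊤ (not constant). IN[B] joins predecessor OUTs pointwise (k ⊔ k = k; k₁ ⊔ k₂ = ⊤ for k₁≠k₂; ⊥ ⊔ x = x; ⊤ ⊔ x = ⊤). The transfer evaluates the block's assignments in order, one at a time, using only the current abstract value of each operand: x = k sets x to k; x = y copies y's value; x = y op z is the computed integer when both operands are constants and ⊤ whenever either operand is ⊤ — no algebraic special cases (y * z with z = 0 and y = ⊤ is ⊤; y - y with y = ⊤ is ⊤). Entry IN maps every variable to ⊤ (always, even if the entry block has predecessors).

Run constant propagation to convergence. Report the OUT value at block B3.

Per-block solution:
  B0: | IN=(all ⊤) | OUT={b:0; rest ⊤}
  B1: | IN={b:0; rest ⊤} | OUT={b:0; rest ⊤}
  B2: | IN={b:0; rest ⊤} | OUT={b:0, f:-2; rest ⊤}
  B3: | IN={b:0; rest ⊤} | OUT={a:0, b:0; rest ⊤}

Merge at B3: IN[B3] = OUT[B1] ⊔ OUT[B2] = {a: ⊤, b: 0, c: ⊤, d: ⊤, e: ⊤, f: ⊤}
Applying B3's transfer function to that IN value gives OUT[B3] (row B3 above).

Answer: {a: 0, b: 0, c: ⊤, d: ⊤, e: ⊤, f: ⊤}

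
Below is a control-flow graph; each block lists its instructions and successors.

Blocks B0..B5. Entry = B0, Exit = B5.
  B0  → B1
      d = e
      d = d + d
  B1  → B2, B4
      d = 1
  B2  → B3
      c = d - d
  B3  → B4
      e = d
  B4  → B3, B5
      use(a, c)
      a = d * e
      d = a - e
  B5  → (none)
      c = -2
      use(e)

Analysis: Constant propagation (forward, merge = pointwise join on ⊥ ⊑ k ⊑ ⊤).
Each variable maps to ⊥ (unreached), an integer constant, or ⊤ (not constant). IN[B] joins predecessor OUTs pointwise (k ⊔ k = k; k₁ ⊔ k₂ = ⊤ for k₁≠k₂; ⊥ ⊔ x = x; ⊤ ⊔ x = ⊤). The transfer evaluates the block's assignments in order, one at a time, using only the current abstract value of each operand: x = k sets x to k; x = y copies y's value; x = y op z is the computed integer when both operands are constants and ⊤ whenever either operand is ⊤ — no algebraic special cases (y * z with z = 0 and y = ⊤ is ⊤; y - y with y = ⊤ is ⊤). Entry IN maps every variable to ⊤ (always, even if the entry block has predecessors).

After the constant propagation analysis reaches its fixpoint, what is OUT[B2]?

Answer: {a: ⊤, b: ⊤, c: 0, d: 1, e: ⊤, f: ⊤}

Working:
Fixpoint table:
  B0:  IN=(all ⊤)  OUT=(all ⊤)
  B1:  IN=(all ⊤)  OUT={d:1; rest ⊤}
  B2:  IN={d:1; rest ⊤}  OUT={c:0, d:1; rest ⊤}
  B3:  IN=(all ⊤)  OUT=(all ⊤)
  B4:  IN=(all ⊤)  OUT=(all ⊤)
  B5:  IN=(all ⊤)  OUT={c:-2; rest ⊤}

Merge at B2: IN[B2] = OUT[B1] = {a: ⊤, b: ⊤, c: ⊤, d: 1, e: ⊤, f: ⊤}
Applying B2's transfer function to that IN value gives OUT[B2] (row B2 above).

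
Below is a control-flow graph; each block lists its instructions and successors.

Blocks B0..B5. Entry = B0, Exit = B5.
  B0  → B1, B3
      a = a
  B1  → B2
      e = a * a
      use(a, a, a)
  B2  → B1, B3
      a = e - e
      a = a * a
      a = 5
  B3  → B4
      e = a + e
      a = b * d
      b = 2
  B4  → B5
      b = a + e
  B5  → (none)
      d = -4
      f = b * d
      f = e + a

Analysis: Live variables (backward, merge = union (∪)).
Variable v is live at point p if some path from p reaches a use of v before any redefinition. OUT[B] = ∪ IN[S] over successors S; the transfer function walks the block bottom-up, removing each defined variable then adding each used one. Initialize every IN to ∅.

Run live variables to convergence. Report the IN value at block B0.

Answer: {a, b, d, e}

Derivation:
Fixpoint table:
  B0: | IN={a, b, d, e} | OUT={a, b, d, e}
  B1: | IN={a, b, d} | OUT={b, d, e}
  B2: | IN={b, d, e} | OUT={a, b, d, e}
  B3: | IN={a, b, d, e} | OUT={a, e}
  B4: | IN={a, e} | OUT={a, b, e}
  B5: | IN={a, b, e} | OUT={}

Merge at B0: OUT[B0] = IN[B1] ⊔ IN[B3] = {a, b, d, e}
Applying B0's transfer function to that OUT value gives IN[B0] (row B0 above).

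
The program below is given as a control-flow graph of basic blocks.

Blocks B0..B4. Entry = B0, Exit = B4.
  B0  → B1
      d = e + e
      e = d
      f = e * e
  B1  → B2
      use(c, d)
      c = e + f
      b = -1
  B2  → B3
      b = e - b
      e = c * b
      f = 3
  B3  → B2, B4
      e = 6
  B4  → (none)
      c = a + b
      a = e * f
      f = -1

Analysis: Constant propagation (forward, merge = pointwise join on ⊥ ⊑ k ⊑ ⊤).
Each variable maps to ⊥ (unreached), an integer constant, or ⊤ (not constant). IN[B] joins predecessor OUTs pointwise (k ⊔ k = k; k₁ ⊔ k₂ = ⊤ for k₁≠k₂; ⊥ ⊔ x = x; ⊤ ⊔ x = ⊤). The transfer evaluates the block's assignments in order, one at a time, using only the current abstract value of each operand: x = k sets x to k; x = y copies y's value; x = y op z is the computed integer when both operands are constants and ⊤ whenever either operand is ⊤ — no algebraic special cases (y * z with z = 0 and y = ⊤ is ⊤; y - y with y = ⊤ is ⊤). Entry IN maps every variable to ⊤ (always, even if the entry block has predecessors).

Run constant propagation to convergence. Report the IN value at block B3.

Answer: {a: ⊤, b: ⊤, c: ⊤, d: ⊤, e: ⊤, f: 3}

Working:
Converged values:
  B0: | IN=(all ⊤) | OUT=(all ⊤)
  B1: | IN=(all ⊤) | OUT={b:-1; rest ⊤}
  B2: | IN=(all ⊤) | OUT={f:3; rest ⊤}
  B3: | IN={f:3; rest ⊤} | OUT={e:6, f:3; rest ⊤}
  B4: | IN={e:6, f:3; rest ⊤} | OUT={a:18, e:6, f:-1; rest ⊤}

Merge at B3: IN[B3] = OUT[B2] = {a: ⊤, b: ⊤, c: ⊤, d: ⊤, e: ⊤, f: 3}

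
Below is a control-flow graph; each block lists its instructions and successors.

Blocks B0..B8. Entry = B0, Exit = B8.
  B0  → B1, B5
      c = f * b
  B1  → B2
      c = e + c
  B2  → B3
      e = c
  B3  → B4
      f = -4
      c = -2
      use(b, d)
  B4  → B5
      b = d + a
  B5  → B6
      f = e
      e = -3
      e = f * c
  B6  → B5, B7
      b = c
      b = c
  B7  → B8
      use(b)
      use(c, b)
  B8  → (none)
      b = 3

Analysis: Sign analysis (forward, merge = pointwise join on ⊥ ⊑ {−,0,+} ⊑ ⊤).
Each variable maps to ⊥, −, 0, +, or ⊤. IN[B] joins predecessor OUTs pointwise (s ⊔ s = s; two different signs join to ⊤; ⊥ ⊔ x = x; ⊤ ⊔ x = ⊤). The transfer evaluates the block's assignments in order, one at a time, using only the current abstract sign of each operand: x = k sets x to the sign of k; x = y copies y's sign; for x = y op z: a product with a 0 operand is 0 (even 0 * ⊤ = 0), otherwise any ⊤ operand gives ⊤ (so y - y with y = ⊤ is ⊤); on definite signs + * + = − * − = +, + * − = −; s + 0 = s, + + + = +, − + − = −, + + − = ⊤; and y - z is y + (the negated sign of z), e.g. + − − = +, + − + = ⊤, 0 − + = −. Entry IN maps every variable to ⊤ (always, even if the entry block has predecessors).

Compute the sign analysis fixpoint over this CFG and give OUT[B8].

Per-block solution:
  B0:  IN=(all ⊤)  OUT=(all ⊤)
  B1:  IN=(all ⊤)  OUT=(all ⊤)
  B2:  IN=(all ⊤)  OUT=(all ⊤)
  B3:  IN=(all ⊤)  OUT={c:-, f:-; rest ⊤}
  B4:  IN={c:-, f:-; rest ⊤}  OUT={c:-, f:-; rest ⊤}
  B5:  IN=(all ⊤)  OUT=(all ⊤)
  B6:  IN=(all ⊤)  OUT=(all ⊤)
  B7:  IN=(all ⊤)  OUT=(all ⊤)
  B8:  IN=(all ⊤)  OUT={b:+; rest ⊤}

Merge at B8: IN[B8] = OUT[B7] = {a: ⊤, b: ⊤, c: ⊤, d: ⊤, e: ⊤, f: ⊤}
Applying B8's transfer function to that IN value gives OUT[B8] (row B8 above).

Answer: {a: ⊤, b: +, c: ⊤, d: ⊤, e: ⊤, f: ⊤}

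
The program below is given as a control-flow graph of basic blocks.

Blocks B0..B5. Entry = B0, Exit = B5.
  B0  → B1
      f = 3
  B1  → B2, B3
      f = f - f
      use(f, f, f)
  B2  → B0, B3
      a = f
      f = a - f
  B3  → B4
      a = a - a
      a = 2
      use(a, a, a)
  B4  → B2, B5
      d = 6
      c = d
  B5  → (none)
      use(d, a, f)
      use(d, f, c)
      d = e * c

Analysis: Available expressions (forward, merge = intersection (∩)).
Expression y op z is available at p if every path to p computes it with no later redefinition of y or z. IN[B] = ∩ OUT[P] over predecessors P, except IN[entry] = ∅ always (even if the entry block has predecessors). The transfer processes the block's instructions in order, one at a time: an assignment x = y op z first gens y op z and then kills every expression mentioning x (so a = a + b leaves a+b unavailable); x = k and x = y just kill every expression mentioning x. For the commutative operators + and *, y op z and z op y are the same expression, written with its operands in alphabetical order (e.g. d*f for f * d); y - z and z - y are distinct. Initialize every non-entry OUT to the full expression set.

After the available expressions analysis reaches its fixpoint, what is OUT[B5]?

Converged values:
  B0:   IN={}   OUT={}
  B1:   IN={}   OUT={}
  B2:   IN={}   OUT={}
  B3:   IN={}   OUT={}
  B4:   IN={}   OUT={}
  B5:   IN={}   OUT={c*e}

Merge at B5: IN[B5] = OUT[B4] = {}
Applying B5's transfer function to that IN value gives OUT[B5] (row B5 above).

Answer: {c*e}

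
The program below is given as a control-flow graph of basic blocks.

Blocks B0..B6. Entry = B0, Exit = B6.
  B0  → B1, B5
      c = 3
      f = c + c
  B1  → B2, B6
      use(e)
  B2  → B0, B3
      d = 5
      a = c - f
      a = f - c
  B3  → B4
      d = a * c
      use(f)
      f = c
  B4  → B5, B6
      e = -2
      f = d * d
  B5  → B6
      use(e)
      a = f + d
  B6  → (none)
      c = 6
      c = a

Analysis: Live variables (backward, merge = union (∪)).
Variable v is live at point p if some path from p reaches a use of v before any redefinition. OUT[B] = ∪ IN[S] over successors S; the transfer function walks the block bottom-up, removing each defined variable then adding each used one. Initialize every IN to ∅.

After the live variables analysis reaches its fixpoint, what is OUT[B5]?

Answer: {a}

Trace:
Converged values:
  B0: | IN={a, d, e} | OUT={a, c, d, e, f}
  B1: | IN={a, c, e, f} | OUT={a, c, e, f}
  B2: | IN={c, e, f} | OUT={a, c, d, e, f}
  B3: | IN={a, c, f} | OUT={a, d}
  B4: | IN={a, d} | OUT={a, d, e, f}
  B5: | IN={d, e, f} | OUT={a}
  B6: | IN={a} | OUT={}

Merge at B5: OUT[B5] = IN[B6] = {a}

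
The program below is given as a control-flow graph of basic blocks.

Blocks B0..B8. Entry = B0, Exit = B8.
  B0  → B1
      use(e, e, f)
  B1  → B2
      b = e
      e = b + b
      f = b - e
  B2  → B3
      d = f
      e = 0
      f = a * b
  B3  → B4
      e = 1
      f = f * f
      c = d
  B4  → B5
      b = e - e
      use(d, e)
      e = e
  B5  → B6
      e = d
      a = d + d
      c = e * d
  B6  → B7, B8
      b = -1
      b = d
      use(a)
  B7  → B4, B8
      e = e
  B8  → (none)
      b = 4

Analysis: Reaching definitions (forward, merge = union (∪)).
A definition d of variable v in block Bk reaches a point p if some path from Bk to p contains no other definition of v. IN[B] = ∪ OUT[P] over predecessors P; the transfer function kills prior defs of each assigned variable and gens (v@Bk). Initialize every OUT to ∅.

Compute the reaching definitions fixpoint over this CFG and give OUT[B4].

Converged values:
  B0:   IN={}   OUT={}
  B1:   IN={}   OUT={b@B1, e@B1, f@B1}
  B2:   IN={b@B1, e@B1, f@B1}   OUT={b@B1, d@B2, e@B2, f@B2}
  B3:   IN={b@B1, d@B2, e@B2, f@B2}   OUT={b@B1, c@B3, d@B2, e@B3, f@B3}
  B4:   IN={a@B5, b@B1, b@B6, c@B3, c@B5, d@B2, e@B3, e@B7, f@B3}   OUT={a@B5, b@B4, c@B3, c@B5, d@B2, e@B4, f@B3}
  B5:   IN={a@B5, b@B4, c@B3, c@B5, d@B2, e@B4, f@B3}   OUT={a@B5, b@B4, c@B5, d@B2, e@B5, f@B3}
  B6:   IN={a@B5, b@B4, c@B5, d@B2, e@B5, f@B3}   OUT={a@B5, b@B6, c@B5, d@B2, e@B5, f@B3}
  B7:   IN={a@B5, b@B6, c@B5, d@B2, e@B5, f@B3}   OUT={a@B5, b@B6, c@B5, d@B2, e@B7, f@B3}
  B8:   IN={a@B5, b@B6, c@B5, d@B2, e@B5, e@B7, f@B3}   OUT={a@B5, b@B8, c@B5, d@B2, e@B5, e@B7, f@B3}

Merge at B4: IN[B4] = OUT[B3] ⊔ OUT[B7] = {a@B5, b@B1, b@B6, c@B3, c@B5, d@B2, e@B3, e@B7, f@B3}
Applying B4's transfer function to that IN value gives OUT[B4] (row B4 above).

Answer: {a@B5, b@B4, c@B3, c@B5, d@B2, e@B4, f@B3}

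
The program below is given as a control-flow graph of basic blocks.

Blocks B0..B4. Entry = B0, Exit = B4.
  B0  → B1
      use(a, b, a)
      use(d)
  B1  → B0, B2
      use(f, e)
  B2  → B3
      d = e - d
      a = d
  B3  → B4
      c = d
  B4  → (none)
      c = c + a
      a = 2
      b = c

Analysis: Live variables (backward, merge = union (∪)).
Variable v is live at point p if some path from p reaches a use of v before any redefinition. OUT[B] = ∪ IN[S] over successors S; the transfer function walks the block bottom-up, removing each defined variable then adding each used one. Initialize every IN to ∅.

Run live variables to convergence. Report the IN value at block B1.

Fixpoint table:
  B0: | IN={a, b, d, e, f} | OUT={a, b, d, e, f}
  B1: | IN={a, b, d, e, f} | OUT={a, b, d, e, f}
  B2: | IN={d, e} | OUT={a, d}
  B3: | IN={a, d} | OUT={a, c}
  B4: | IN={a, c} | OUT={}

Merge at B1: OUT[B1] = IN[B0] ⊔ IN[B2] = {a, b, d, e, f}
Applying B1's transfer function to that OUT value gives IN[B1] (row B1 above).

Answer: {a, b, d, e, f}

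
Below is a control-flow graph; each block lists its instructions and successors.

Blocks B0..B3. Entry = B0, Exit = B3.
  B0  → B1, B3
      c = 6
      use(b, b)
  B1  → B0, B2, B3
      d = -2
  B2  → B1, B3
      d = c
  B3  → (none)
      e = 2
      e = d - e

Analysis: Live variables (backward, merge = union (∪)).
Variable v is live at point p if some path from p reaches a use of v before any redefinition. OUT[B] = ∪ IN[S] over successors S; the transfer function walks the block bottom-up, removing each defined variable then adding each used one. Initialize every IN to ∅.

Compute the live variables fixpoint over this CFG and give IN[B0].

Answer: {b, d}

Working:
Per-block solution:
  B0:   IN={b, d}   OUT={b, c, d}
  B1:   IN={b, c}   OUT={b, c, d}
  B2:   IN={b, c}   OUT={b, c, d}
  B3:   IN={d}   OUT={}

Merge at B0: OUT[B0] = IN[B1] ⊔ IN[B3] = {b, c, d}
Applying B0's transfer function to that OUT value gives IN[B0] (row B0 above).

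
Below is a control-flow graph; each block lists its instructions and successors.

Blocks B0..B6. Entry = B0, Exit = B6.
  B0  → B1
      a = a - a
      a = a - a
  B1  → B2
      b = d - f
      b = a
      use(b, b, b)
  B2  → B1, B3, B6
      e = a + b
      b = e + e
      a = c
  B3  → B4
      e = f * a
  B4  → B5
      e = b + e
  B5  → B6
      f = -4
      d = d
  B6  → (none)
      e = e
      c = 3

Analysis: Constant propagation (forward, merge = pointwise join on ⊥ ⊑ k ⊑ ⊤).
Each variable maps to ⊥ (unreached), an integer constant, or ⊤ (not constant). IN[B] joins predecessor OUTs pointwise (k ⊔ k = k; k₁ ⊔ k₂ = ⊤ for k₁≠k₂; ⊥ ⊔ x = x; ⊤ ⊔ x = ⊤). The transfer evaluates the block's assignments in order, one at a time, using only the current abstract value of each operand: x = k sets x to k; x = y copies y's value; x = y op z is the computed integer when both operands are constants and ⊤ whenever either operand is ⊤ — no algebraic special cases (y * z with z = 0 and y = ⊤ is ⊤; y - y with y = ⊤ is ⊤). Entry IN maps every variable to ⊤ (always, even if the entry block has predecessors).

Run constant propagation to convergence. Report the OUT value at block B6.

Answer: {a: ⊤, b: ⊤, c: 3, d: ⊤, e: ⊤, f: ⊤}

Trace:
Fixpoint table:
  B0: | IN=(all ⊤) | OUT=(all ⊤)
  B1: | IN=(all ⊤) | OUT=(all ⊤)
  B2: | IN=(all ⊤) | OUT=(all ⊤)
  B3: | IN=(all ⊤) | OUT=(all ⊤)
  B4: | IN=(all ⊤) | OUT=(all ⊤)
  B5: | IN=(all ⊤) | OUT={f:-4; rest ⊤}
  B6: | IN=(all ⊤) | OUT={c:3; rest ⊤}

Merge at B6: IN[B6] = OUT[B2] ⊔ OUT[B5] = {a: ⊤, b: ⊤, c: ⊤, d: ⊤, e: ⊤, f: ⊤}
Applying B6's transfer function to that IN value gives OUT[B6] (row B6 above).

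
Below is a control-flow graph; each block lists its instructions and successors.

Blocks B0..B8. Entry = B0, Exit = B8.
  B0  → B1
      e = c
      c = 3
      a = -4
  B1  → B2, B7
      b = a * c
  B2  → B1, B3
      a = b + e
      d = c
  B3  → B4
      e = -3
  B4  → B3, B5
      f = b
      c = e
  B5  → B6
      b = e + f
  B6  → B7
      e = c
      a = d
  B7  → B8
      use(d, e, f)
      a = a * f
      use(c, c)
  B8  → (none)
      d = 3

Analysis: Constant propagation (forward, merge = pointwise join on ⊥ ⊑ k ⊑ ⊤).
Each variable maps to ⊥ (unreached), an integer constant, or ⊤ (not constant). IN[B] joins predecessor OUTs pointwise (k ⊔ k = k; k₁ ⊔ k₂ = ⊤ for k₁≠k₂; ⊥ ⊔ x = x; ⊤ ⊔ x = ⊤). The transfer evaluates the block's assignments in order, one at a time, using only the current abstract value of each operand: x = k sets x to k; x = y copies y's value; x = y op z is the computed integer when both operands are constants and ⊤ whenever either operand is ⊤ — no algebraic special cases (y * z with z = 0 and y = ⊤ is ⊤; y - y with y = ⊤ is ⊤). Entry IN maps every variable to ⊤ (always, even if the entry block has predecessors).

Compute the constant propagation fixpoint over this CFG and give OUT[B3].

Per-block solution:
  B0:   IN=(all ⊤)   OUT={a:-4, c:3; rest ⊤}
  B1:   IN={c:3; rest ⊤}   OUT={c:3; rest ⊤}
  B2:   IN={c:3; rest ⊤}   OUT={c:3, d:3; rest ⊤}
  B3:   IN={d:3; rest ⊤}   OUT={d:3, e:-3; rest ⊤}
  B4:   IN={d:3, e:-3; rest ⊤}   OUT={c:-3, d:3, e:-3; rest ⊤}
  B5:   IN={c:-3, d:3, e:-3; rest ⊤}   OUT={c:-3, d:3, e:-3; rest ⊤}
  B6:   IN={c:-3, d:3, e:-3; rest ⊤}   OUT={a:3, c:-3, d:3, e:-3; rest ⊤}
  B7:   IN=(all ⊤)   OUT=(all ⊤)
  B8:   IN=(all ⊤)   OUT={d:3; rest ⊤}

Merge at B3: IN[B3] = OUT[B2] ⊔ OUT[B4] = {a: ⊤, b: ⊤, c: ⊤, d: 3, e: ⊤, f: ⊤}
Applying B3's transfer function to that IN value gives OUT[B3] (row B3 above).

Answer: {a: ⊤, b: ⊤, c: ⊤, d: 3, e: -3, f: ⊤}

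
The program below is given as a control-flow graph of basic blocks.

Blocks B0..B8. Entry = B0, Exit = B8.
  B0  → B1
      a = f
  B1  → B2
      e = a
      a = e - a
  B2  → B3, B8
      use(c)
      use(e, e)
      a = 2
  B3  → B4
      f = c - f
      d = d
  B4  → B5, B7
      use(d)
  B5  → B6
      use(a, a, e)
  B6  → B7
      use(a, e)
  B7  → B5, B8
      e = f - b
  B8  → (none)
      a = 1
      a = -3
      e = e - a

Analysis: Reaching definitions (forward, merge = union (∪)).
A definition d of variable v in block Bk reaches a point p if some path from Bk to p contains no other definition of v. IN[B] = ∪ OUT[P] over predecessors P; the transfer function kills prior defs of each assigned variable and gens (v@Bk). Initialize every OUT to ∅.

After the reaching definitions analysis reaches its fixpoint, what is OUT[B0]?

Answer: {a@B0}

Derivation:
Converged values:
  B0:  IN={}  OUT={a@B0}
  B1:  IN={a@B0}  OUT={a@B1, e@B1}
  B2:  IN={a@B1, e@B1}  OUT={a@B2, e@B1}
  B3:  IN={a@B2, e@B1}  OUT={a@B2, d@B3, e@B1, f@B3}
  B4:  IN={a@B2, d@B3, e@B1, f@B3}  OUT={a@B2, d@B3, e@B1, f@B3}
  B5:  IN={a@B2, d@B3, e@B1, e@B7, f@B3}  OUT={a@B2, d@B3, e@B1, e@B7, f@B3}
  B6:  IN={a@B2, d@B3, e@B1, e@B7, f@B3}  OUT={a@B2, d@B3, e@B1, e@B7, f@B3}
  B7:  IN={a@B2, d@B3, e@B1, e@B7, f@B3}  OUT={a@B2, d@B3, e@B7, f@B3}
  B8:  IN={a@B2, d@B3, e@B1, e@B7, f@B3}  OUT={a@B8, d@B3, e@B8, f@B3}

B0 is the boundary node: IN[B0] = {}
Applying B0's transfer function to that IN value gives OUT[B0] (row B0 above).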